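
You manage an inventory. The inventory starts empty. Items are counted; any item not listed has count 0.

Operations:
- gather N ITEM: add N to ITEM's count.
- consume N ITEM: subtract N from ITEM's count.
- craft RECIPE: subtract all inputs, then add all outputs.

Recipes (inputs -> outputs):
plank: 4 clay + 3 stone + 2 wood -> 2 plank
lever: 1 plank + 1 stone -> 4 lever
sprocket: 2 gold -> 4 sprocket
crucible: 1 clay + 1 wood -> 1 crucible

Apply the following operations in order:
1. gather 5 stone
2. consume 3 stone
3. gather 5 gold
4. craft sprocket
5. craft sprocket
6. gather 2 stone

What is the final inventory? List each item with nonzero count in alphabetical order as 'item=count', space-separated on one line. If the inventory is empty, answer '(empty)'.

Answer: gold=1 sprocket=8 stone=4

Derivation:
After 1 (gather 5 stone): stone=5
After 2 (consume 3 stone): stone=2
After 3 (gather 5 gold): gold=5 stone=2
After 4 (craft sprocket): gold=3 sprocket=4 stone=2
After 5 (craft sprocket): gold=1 sprocket=8 stone=2
After 6 (gather 2 stone): gold=1 sprocket=8 stone=4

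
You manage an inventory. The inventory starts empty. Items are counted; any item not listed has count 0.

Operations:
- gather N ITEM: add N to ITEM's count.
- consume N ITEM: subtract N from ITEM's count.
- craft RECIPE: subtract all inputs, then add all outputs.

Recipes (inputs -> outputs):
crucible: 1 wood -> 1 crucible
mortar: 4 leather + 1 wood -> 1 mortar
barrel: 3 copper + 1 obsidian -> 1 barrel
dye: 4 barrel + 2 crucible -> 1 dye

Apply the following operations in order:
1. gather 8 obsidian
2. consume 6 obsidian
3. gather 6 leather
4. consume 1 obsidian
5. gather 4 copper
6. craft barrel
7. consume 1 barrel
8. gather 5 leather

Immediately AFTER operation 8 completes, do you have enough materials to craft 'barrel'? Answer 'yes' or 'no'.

Answer: no

Derivation:
After 1 (gather 8 obsidian): obsidian=8
After 2 (consume 6 obsidian): obsidian=2
After 3 (gather 6 leather): leather=6 obsidian=2
After 4 (consume 1 obsidian): leather=6 obsidian=1
After 5 (gather 4 copper): copper=4 leather=6 obsidian=1
After 6 (craft barrel): barrel=1 copper=1 leather=6
After 7 (consume 1 barrel): copper=1 leather=6
After 8 (gather 5 leather): copper=1 leather=11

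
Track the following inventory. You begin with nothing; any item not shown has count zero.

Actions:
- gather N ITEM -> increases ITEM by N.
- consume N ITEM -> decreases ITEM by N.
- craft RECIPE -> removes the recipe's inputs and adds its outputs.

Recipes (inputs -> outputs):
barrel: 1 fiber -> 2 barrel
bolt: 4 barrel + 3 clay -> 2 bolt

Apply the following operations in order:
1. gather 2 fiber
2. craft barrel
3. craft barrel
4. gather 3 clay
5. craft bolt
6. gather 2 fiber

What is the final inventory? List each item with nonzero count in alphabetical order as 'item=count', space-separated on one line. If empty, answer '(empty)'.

Answer: bolt=2 fiber=2

Derivation:
After 1 (gather 2 fiber): fiber=2
After 2 (craft barrel): barrel=2 fiber=1
After 3 (craft barrel): barrel=4
After 4 (gather 3 clay): barrel=4 clay=3
After 5 (craft bolt): bolt=2
After 6 (gather 2 fiber): bolt=2 fiber=2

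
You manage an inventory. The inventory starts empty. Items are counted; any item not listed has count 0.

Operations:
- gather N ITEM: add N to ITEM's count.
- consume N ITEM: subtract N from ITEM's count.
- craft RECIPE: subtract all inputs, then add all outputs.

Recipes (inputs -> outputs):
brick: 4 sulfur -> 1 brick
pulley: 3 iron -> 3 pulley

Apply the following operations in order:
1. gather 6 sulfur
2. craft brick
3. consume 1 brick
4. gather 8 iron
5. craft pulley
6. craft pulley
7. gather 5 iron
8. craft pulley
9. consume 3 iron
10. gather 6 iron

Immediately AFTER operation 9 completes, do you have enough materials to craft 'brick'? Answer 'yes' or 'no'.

After 1 (gather 6 sulfur): sulfur=6
After 2 (craft brick): brick=1 sulfur=2
After 3 (consume 1 brick): sulfur=2
After 4 (gather 8 iron): iron=8 sulfur=2
After 5 (craft pulley): iron=5 pulley=3 sulfur=2
After 6 (craft pulley): iron=2 pulley=6 sulfur=2
After 7 (gather 5 iron): iron=7 pulley=6 sulfur=2
After 8 (craft pulley): iron=4 pulley=9 sulfur=2
After 9 (consume 3 iron): iron=1 pulley=9 sulfur=2

Answer: no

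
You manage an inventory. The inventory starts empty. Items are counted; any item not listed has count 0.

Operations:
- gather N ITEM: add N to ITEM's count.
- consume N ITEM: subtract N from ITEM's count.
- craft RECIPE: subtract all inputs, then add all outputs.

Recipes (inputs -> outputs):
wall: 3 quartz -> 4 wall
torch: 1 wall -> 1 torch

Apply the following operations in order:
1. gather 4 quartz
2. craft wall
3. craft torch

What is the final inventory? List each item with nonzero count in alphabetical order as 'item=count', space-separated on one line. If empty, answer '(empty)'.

After 1 (gather 4 quartz): quartz=4
After 2 (craft wall): quartz=1 wall=4
After 3 (craft torch): quartz=1 torch=1 wall=3

Answer: quartz=1 torch=1 wall=3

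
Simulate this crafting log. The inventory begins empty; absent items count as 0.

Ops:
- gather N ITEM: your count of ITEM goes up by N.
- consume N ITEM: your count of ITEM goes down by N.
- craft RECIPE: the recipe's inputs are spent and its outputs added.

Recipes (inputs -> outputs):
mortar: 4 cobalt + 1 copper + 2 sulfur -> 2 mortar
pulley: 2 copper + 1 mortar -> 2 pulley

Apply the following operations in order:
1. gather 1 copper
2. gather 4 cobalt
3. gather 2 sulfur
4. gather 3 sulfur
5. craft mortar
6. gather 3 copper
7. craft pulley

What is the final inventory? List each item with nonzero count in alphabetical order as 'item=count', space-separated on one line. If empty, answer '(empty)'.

After 1 (gather 1 copper): copper=1
After 2 (gather 4 cobalt): cobalt=4 copper=1
After 3 (gather 2 sulfur): cobalt=4 copper=1 sulfur=2
After 4 (gather 3 sulfur): cobalt=4 copper=1 sulfur=5
After 5 (craft mortar): mortar=2 sulfur=3
After 6 (gather 3 copper): copper=3 mortar=2 sulfur=3
After 7 (craft pulley): copper=1 mortar=1 pulley=2 sulfur=3

Answer: copper=1 mortar=1 pulley=2 sulfur=3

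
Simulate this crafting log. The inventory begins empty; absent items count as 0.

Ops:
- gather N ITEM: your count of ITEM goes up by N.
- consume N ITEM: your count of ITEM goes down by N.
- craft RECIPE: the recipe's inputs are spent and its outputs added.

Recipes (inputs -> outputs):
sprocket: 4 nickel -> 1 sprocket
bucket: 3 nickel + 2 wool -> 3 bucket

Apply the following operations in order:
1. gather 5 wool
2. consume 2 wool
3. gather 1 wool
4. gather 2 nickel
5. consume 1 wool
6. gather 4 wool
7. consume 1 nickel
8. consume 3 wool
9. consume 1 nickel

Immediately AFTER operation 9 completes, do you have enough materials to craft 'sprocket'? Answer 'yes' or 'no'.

After 1 (gather 5 wool): wool=5
After 2 (consume 2 wool): wool=3
After 3 (gather 1 wool): wool=4
After 4 (gather 2 nickel): nickel=2 wool=4
After 5 (consume 1 wool): nickel=2 wool=3
After 6 (gather 4 wool): nickel=2 wool=7
After 7 (consume 1 nickel): nickel=1 wool=7
After 8 (consume 3 wool): nickel=1 wool=4
After 9 (consume 1 nickel): wool=4

Answer: no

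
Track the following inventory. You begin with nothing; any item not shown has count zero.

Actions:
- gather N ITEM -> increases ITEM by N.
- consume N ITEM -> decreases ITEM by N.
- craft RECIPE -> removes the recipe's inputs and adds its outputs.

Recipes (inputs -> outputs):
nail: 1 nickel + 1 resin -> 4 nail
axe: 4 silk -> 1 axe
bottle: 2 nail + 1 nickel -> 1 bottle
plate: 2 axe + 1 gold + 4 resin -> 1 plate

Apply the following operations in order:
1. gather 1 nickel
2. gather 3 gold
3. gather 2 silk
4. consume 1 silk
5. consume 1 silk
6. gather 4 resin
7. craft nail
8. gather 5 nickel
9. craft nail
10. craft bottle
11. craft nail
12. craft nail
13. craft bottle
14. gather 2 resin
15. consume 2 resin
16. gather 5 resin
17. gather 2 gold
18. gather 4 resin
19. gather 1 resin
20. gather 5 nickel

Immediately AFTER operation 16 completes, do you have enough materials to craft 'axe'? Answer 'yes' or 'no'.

After 1 (gather 1 nickel): nickel=1
After 2 (gather 3 gold): gold=3 nickel=1
After 3 (gather 2 silk): gold=3 nickel=1 silk=2
After 4 (consume 1 silk): gold=3 nickel=1 silk=1
After 5 (consume 1 silk): gold=3 nickel=1
After 6 (gather 4 resin): gold=3 nickel=1 resin=4
After 7 (craft nail): gold=3 nail=4 resin=3
After 8 (gather 5 nickel): gold=3 nail=4 nickel=5 resin=3
After 9 (craft nail): gold=3 nail=8 nickel=4 resin=2
After 10 (craft bottle): bottle=1 gold=3 nail=6 nickel=3 resin=2
After 11 (craft nail): bottle=1 gold=3 nail=10 nickel=2 resin=1
After 12 (craft nail): bottle=1 gold=3 nail=14 nickel=1
After 13 (craft bottle): bottle=2 gold=3 nail=12
After 14 (gather 2 resin): bottle=2 gold=3 nail=12 resin=2
After 15 (consume 2 resin): bottle=2 gold=3 nail=12
After 16 (gather 5 resin): bottle=2 gold=3 nail=12 resin=5

Answer: no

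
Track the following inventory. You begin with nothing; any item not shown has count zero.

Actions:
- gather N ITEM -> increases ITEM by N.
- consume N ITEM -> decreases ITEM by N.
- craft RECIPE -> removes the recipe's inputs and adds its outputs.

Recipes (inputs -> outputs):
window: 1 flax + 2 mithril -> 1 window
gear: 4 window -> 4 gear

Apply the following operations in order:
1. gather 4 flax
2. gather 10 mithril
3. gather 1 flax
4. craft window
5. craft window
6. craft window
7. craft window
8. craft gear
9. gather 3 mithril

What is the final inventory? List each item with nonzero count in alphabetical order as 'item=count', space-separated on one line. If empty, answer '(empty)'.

Answer: flax=1 gear=4 mithril=5

Derivation:
After 1 (gather 4 flax): flax=4
After 2 (gather 10 mithril): flax=4 mithril=10
After 3 (gather 1 flax): flax=5 mithril=10
After 4 (craft window): flax=4 mithril=8 window=1
After 5 (craft window): flax=3 mithril=6 window=2
After 6 (craft window): flax=2 mithril=4 window=3
After 7 (craft window): flax=1 mithril=2 window=4
After 8 (craft gear): flax=1 gear=4 mithril=2
After 9 (gather 3 mithril): flax=1 gear=4 mithril=5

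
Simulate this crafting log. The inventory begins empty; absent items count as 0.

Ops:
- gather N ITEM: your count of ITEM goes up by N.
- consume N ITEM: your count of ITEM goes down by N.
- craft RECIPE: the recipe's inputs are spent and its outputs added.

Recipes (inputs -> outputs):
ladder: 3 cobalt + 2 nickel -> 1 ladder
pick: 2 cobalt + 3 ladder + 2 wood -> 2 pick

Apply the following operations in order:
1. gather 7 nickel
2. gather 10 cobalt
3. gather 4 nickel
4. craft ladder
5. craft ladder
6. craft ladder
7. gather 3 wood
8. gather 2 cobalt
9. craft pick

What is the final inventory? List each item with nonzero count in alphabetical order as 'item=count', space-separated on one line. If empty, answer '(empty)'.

After 1 (gather 7 nickel): nickel=7
After 2 (gather 10 cobalt): cobalt=10 nickel=7
After 3 (gather 4 nickel): cobalt=10 nickel=11
After 4 (craft ladder): cobalt=7 ladder=1 nickel=9
After 5 (craft ladder): cobalt=4 ladder=2 nickel=7
After 6 (craft ladder): cobalt=1 ladder=3 nickel=5
After 7 (gather 3 wood): cobalt=1 ladder=3 nickel=5 wood=3
After 8 (gather 2 cobalt): cobalt=3 ladder=3 nickel=5 wood=3
After 9 (craft pick): cobalt=1 nickel=5 pick=2 wood=1

Answer: cobalt=1 nickel=5 pick=2 wood=1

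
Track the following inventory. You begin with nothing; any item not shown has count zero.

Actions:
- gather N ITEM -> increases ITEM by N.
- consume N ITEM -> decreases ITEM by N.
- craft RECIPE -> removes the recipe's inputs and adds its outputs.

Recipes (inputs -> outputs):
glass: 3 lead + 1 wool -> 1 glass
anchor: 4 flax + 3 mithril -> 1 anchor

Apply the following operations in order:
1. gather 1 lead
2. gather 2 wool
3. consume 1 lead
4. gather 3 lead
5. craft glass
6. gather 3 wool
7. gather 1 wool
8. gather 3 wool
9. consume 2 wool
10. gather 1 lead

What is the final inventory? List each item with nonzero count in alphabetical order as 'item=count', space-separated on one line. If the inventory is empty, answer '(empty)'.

After 1 (gather 1 lead): lead=1
After 2 (gather 2 wool): lead=1 wool=2
After 3 (consume 1 lead): wool=2
After 4 (gather 3 lead): lead=3 wool=2
After 5 (craft glass): glass=1 wool=1
After 6 (gather 3 wool): glass=1 wool=4
After 7 (gather 1 wool): glass=1 wool=5
After 8 (gather 3 wool): glass=1 wool=8
After 9 (consume 2 wool): glass=1 wool=6
After 10 (gather 1 lead): glass=1 lead=1 wool=6

Answer: glass=1 lead=1 wool=6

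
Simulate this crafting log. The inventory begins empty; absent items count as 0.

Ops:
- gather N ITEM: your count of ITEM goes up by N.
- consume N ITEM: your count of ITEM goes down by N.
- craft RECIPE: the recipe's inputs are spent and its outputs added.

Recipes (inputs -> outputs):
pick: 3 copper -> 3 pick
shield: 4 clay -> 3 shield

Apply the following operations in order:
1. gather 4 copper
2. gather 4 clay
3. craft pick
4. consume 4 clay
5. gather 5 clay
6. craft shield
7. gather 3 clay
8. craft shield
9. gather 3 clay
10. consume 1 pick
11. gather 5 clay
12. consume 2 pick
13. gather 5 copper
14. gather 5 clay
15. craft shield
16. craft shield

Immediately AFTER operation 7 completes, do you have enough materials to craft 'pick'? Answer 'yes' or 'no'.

Answer: no

Derivation:
After 1 (gather 4 copper): copper=4
After 2 (gather 4 clay): clay=4 copper=4
After 3 (craft pick): clay=4 copper=1 pick=3
After 4 (consume 4 clay): copper=1 pick=3
After 5 (gather 5 clay): clay=5 copper=1 pick=3
After 6 (craft shield): clay=1 copper=1 pick=3 shield=3
After 7 (gather 3 clay): clay=4 copper=1 pick=3 shield=3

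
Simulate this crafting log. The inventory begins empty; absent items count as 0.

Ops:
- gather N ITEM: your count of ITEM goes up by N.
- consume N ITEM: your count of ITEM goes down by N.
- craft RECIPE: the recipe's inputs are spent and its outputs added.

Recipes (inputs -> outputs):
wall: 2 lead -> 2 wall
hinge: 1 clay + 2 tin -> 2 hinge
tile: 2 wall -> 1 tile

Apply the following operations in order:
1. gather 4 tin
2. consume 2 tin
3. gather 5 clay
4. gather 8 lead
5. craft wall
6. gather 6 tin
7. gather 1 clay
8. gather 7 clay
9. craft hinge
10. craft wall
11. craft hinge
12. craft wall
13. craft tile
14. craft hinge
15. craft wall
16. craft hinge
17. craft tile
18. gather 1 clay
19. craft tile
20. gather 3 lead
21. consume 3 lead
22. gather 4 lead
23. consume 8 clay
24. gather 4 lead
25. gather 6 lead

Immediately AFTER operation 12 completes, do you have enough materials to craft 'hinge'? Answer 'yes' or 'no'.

Answer: yes

Derivation:
After 1 (gather 4 tin): tin=4
After 2 (consume 2 tin): tin=2
After 3 (gather 5 clay): clay=5 tin=2
After 4 (gather 8 lead): clay=5 lead=8 tin=2
After 5 (craft wall): clay=5 lead=6 tin=2 wall=2
After 6 (gather 6 tin): clay=5 lead=6 tin=8 wall=2
After 7 (gather 1 clay): clay=6 lead=6 tin=8 wall=2
After 8 (gather 7 clay): clay=13 lead=6 tin=8 wall=2
After 9 (craft hinge): clay=12 hinge=2 lead=6 tin=6 wall=2
After 10 (craft wall): clay=12 hinge=2 lead=4 tin=6 wall=4
After 11 (craft hinge): clay=11 hinge=4 lead=4 tin=4 wall=4
After 12 (craft wall): clay=11 hinge=4 lead=2 tin=4 wall=6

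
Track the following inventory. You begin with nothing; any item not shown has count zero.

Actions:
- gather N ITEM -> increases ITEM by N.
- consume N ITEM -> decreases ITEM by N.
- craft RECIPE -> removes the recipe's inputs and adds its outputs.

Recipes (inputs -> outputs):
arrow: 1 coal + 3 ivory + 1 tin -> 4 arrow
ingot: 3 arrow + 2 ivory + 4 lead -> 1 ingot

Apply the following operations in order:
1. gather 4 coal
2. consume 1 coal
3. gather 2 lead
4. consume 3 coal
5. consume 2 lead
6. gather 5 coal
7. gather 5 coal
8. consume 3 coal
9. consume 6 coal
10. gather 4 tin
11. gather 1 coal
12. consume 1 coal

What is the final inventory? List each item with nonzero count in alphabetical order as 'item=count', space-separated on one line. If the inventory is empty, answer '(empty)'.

After 1 (gather 4 coal): coal=4
After 2 (consume 1 coal): coal=3
After 3 (gather 2 lead): coal=3 lead=2
After 4 (consume 3 coal): lead=2
After 5 (consume 2 lead): (empty)
After 6 (gather 5 coal): coal=5
After 7 (gather 5 coal): coal=10
After 8 (consume 3 coal): coal=7
After 9 (consume 6 coal): coal=1
After 10 (gather 4 tin): coal=1 tin=4
After 11 (gather 1 coal): coal=2 tin=4
After 12 (consume 1 coal): coal=1 tin=4

Answer: coal=1 tin=4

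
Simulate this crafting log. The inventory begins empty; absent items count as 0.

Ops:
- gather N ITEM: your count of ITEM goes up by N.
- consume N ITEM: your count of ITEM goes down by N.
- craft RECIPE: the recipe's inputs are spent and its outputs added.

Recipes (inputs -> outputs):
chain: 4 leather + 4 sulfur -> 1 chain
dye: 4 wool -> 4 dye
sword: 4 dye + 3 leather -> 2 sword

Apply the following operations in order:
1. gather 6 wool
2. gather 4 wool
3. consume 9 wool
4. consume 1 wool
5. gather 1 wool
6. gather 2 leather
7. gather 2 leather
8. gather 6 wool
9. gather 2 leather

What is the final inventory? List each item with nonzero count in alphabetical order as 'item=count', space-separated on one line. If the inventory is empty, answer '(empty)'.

After 1 (gather 6 wool): wool=6
After 2 (gather 4 wool): wool=10
After 3 (consume 9 wool): wool=1
After 4 (consume 1 wool): (empty)
After 5 (gather 1 wool): wool=1
After 6 (gather 2 leather): leather=2 wool=1
After 7 (gather 2 leather): leather=4 wool=1
After 8 (gather 6 wool): leather=4 wool=7
After 9 (gather 2 leather): leather=6 wool=7

Answer: leather=6 wool=7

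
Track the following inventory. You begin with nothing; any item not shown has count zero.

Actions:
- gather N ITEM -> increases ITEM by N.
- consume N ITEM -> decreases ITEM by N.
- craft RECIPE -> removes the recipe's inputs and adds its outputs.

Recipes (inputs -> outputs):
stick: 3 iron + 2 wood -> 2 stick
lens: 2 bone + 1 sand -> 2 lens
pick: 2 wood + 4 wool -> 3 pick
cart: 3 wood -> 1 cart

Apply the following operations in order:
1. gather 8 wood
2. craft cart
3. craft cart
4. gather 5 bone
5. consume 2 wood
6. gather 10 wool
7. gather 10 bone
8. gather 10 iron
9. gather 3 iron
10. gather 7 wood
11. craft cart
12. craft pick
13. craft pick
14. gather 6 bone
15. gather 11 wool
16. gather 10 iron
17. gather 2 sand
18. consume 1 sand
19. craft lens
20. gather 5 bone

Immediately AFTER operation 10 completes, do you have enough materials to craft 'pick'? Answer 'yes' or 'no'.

After 1 (gather 8 wood): wood=8
After 2 (craft cart): cart=1 wood=5
After 3 (craft cart): cart=2 wood=2
After 4 (gather 5 bone): bone=5 cart=2 wood=2
After 5 (consume 2 wood): bone=5 cart=2
After 6 (gather 10 wool): bone=5 cart=2 wool=10
After 7 (gather 10 bone): bone=15 cart=2 wool=10
After 8 (gather 10 iron): bone=15 cart=2 iron=10 wool=10
After 9 (gather 3 iron): bone=15 cart=2 iron=13 wool=10
After 10 (gather 7 wood): bone=15 cart=2 iron=13 wood=7 wool=10

Answer: yes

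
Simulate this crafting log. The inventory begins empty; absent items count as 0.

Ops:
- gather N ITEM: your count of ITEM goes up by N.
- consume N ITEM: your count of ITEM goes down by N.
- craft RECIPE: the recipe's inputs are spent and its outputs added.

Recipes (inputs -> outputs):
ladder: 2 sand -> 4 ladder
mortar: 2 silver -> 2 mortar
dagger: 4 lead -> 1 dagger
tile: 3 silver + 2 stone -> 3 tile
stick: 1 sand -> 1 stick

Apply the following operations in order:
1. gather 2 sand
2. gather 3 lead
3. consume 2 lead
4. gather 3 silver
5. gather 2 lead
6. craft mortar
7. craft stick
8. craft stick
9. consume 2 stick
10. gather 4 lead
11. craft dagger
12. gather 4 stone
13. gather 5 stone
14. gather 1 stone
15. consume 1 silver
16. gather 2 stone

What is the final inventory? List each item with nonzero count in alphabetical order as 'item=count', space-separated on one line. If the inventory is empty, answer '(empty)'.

Answer: dagger=1 lead=3 mortar=2 stone=12

Derivation:
After 1 (gather 2 sand): sand=2
After 2 (gather 3 lead): lead=3 sand=2
After 3 (consume 2 lead): lead=1 sand=2
After 4 (gather 3 silver): lead=1 sand=2 silver=3
After 5 (gather 2 lead): lead=3 sand=2 silver=3
After 6 (craft mortar): lead=3 mortar=2 sand=2 silver=1
After 7 (craft stick): lead=3 mortar=2 sand=1 silver=1 stick=1
After 8 (craft stick): lead=3 mortar=2 silver=1 stick=2
After 9 (consume 2 stick): lead=3 mortar=2 silver=1
After 10 (gather 4 lead): lead=7 mortar=2 silver=1
After 11 (craft dagger): dagger=1 lead=3 mortar=2 silver=1
After 12 (gather 4 stone): dagger=1 lead=3 mortar=2 silver=1 stone=4
After 13 (gather 5 stone): dagger=1 lead=3 mortar=2 silver=1 stone=9
After 14 (gather 1 stone): dagger=1 lead=3 mortar=2 silver=1 stone=10
After 15 (consume 1 silver): dagger=1 lead=3 mortar=2 stone=10
After 16 (gather 2 stone): dagger=1 lead=3 mortar=2 stone=12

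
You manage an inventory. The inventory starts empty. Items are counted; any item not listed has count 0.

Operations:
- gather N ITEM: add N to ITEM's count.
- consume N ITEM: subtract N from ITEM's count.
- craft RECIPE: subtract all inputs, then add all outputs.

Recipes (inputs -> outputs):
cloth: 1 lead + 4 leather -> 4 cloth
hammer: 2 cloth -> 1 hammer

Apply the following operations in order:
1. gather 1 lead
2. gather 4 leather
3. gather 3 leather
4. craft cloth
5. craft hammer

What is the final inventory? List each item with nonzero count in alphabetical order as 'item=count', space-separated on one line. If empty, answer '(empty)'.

Answer: cloth=2 hammer=1 leather=3

Derivation:
After 1 (gather 1 lead): lead=1
After 2 (gather 4 leather): lead=1 leather=4
After 3 (gather 3 leather): lead=1 leather=7
After 4 (craft cloth): cloth=4 leather=3
After 5 (craft hammer): cloth=2 hammer=1 leather=3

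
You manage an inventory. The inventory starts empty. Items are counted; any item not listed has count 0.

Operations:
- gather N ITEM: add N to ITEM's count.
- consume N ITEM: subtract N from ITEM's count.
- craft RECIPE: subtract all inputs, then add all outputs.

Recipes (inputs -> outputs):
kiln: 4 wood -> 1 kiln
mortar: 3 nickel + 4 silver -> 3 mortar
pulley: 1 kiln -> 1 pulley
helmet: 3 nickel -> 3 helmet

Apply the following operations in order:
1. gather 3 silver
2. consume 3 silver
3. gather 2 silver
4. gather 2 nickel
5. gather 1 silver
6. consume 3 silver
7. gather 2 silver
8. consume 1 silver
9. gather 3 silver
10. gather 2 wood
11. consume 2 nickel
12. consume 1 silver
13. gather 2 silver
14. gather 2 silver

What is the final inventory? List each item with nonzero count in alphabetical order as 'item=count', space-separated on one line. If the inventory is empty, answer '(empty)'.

After 1 (gather 3 silver): silver=3
After 2 (consume 3 silver): (empty)
After 3 (gather 2 silver): silver=2
After 4 (gather 2 nickel): nickel=2 silver=2
After 5 (gather 1 silver): nickel=2 silver=3
After 6 (consume 3 silver): nickel=2
After 7 (gather 2 silver): nickel=2 silver=2
After 8 (consume 1 silver): nickel=2 silver=1
After 9 (gather 3 silver): nickel=2 silver=4
After 10 (gather 2 wood): nickel=2 silver=4 wood=2
After 11 (consume 2 nickel): silver=4 wood=2
After 12 (consume 1 silver): silver=3 wood=2
After 13 (gather 2 silver): silver=5 wood=2
After 14 (gather 2 silver): silver=7 wood=2

Answer: silver=7 wood=2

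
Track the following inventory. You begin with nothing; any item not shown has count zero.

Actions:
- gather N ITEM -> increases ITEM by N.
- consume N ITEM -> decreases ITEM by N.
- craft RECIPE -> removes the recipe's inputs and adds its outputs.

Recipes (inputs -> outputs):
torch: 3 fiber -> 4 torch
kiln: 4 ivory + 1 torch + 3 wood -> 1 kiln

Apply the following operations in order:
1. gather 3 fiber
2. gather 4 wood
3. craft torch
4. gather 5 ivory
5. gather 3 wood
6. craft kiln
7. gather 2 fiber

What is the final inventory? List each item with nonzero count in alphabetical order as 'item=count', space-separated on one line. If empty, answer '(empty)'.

After 1 (gather 3 fiber): fiber=3
After 2 (gather 4 wood): fiber=3 wood=4
After 3 (craft torch): torch=4 wood=4
After 4 (gather 5 ivory): ivory=5 torch=4 wood=4
After 5 (gather 3 wood): ivory=5 torch=4 wood=7
After 6 (craft kiln): ivory=1 kiln=1 torch=3 wood=4
After 7 (gather 2 fiber): fiber=2 ivory=1 kiln=1 torch=3 wood=4

Answer: fiber=2 ivory=1 kiln=1 torch=3 wood=4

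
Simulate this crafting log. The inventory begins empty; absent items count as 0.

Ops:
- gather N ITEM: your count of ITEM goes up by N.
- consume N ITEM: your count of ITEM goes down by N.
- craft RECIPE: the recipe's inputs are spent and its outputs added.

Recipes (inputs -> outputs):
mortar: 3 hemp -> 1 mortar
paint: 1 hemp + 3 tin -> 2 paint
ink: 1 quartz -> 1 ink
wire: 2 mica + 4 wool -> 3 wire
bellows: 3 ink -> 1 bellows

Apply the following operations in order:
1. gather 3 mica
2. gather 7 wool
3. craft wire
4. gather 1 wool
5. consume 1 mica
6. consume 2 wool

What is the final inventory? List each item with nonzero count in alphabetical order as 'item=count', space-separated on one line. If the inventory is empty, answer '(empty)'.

Answer: wire=3 wool=2

Derivation:
After 1 (gather 3 mica): mica=3
After 2 (gather 7 wool): mica=3 wool=7
After 3 (craft wire): mica=1 wire=3 wool=3
After 4 (gather 1 wool): mica=1 wire=3 wool=4
After 5 (consume 1 mica): wire=3 wool=4
After 6 (consume 2 wool): wire=3 wool=2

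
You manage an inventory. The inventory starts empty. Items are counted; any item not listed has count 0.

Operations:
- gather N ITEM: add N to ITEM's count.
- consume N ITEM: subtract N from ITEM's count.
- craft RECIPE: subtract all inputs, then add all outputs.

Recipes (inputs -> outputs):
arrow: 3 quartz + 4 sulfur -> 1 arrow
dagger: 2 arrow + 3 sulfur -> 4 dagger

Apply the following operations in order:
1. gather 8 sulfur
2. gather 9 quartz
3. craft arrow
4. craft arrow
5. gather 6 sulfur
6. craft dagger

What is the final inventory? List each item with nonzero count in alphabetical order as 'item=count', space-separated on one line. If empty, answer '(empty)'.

After 1 (gather 8 sulfur): sulfur=8
After 2 (gather 9 quartz): quartz=9 sulfur=8
After 3 (craft arrow): arrow=1 quartz=6 sulfur=4
After 4 (craft arrow): arrow=2 quartz=3
After 5 (gather 6 sulfur): arrow=2 quartz=3 sulfur=6
After 6 (craft dagger): dagger=4 quartz=3 sulfur=3

Answer: dagger=4 quartz=3 sulfur=3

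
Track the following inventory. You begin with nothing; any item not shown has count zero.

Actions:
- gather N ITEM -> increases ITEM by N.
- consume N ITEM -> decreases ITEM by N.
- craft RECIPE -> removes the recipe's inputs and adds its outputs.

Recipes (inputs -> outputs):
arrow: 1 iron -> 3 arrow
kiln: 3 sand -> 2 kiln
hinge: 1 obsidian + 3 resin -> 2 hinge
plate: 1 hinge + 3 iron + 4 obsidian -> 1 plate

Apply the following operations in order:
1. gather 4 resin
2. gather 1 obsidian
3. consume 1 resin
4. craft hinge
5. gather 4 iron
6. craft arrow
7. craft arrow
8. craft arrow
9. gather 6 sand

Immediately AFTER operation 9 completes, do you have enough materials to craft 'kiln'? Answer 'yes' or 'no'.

After 1 (gather 4 resin): resin=4
After 2 (gather 1 obsidian): obsidian=1 resin=4
After 3 (consume 1 resin): obsidian=1 resin=3
After 4 (craft hinge): hinge=2
After 5 (gather 4 iron): hinge=2 iron=4
After 6 (craft arrow): arrow=3 hinge=2 iron=3
After 7 (craft arrow): arrow=6 hinge=2 iron=2
After 8 (craft arrow): arrow=9 hinge=2 iron=1
After 9 (gather 6 sand): arrow=9 hinge=2 iron=1 sand=6

Answer: yes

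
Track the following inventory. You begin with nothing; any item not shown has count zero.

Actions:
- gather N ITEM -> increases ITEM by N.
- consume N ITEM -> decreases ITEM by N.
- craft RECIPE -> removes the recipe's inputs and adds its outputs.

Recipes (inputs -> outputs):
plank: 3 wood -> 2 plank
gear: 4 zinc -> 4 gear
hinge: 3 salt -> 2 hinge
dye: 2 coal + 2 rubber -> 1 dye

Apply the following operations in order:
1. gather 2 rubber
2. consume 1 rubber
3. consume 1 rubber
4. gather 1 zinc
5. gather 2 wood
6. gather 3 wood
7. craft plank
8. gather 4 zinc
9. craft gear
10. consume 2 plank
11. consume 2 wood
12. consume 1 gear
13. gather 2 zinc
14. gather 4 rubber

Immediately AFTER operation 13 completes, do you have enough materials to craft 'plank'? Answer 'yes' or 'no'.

Answer: no

Derivation:
After 1 (gather 2 rubber): rubber=2
After 2 (consume 1 rubber): rubber=1
After 3 (consume 1 rubber): (empty)
After 4 (gather 1 zinc): zinc=1
After 5 (gather 2 wood): wood=2 zinc=1
After 6 (gather 3 wood): wood=5 zinc=1
After 7 (craft plank): plank=2 wood=2 zinc=1
After 8 (gather 4 zinc): plank=2 wood=2 zinc=5
After 9 (craft gear): gear=4 plank=2 wood=2 zinc=1
After 10 (consume 2 plank): gear=4 wood=2 zinc=1
After 11 (consume 2 wood): gear=4 zinc=1
After 12 (consume 1 gear): gear=3 zinc=1
After 13 (gather 2 zinc): gear=3 zinc=3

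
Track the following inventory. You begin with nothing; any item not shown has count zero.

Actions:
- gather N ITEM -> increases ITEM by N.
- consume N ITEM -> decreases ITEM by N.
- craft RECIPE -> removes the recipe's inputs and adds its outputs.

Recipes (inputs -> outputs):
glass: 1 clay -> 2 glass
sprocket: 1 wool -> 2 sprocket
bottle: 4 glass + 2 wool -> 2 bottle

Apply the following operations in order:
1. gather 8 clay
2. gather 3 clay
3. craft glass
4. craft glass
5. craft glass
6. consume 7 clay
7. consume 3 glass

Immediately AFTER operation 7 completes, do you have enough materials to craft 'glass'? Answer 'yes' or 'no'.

After 1 (gather 8 clay): clay=8
After 2 (gather 3 clay): clay=11
After 3 (craft glass): clay=10 glass=2
After 4 (craft glass): clay=9 glass=4
After 5 (craft glass): clay=8 glass=6
After 6 (consume 7 clay): clay=1 glass=6
After 7 (consume 3 glass): clay=1 glass=3

Answer: yes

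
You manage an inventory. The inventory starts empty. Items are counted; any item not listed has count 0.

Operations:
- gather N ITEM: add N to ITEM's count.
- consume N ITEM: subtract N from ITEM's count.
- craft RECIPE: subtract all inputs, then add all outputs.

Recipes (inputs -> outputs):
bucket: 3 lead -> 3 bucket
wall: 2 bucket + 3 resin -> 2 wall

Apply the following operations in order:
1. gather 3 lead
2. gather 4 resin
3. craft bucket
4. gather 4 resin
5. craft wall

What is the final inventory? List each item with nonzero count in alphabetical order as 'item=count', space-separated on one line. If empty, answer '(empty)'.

Answer: bucket=1 resin=5 wall=2

Derivation:
After 1 (gather 3 lead): lead=3
After 2 (gather 4 resin): lead=3 resin=4
After 3 (craft bucket): bucket=3 resin=4
After 4 (gather 4 resin): bucket=3 resin=8
After 5 (craft wall): bucket=1 resin=5 wall=2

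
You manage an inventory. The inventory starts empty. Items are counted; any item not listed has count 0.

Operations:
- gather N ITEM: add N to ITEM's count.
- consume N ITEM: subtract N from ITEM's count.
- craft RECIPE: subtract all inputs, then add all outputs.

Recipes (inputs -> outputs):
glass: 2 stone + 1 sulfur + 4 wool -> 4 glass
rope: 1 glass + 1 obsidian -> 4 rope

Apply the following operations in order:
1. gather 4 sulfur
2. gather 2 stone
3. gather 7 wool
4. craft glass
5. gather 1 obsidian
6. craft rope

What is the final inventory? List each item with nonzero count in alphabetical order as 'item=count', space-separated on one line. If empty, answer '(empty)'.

After 1 (gather 4 sulfur): sulfur=4
After 2 (gather 2 stone): stone=2 sulfur=4
After 3 (gather 7 wool): stone=2 sulfur=4 wool=7
After 4 (craft glass): glass=4 sulfur=3 wool=3
After 5 (gather 1 obsidian): glass=4 obsidian=1 sulfur=3 wool=3
After 6 (craft rope): glass=3 rope=4 sulfur=3 wool=3

Answer: glass=3 rope=4 sulfur=3 wool=3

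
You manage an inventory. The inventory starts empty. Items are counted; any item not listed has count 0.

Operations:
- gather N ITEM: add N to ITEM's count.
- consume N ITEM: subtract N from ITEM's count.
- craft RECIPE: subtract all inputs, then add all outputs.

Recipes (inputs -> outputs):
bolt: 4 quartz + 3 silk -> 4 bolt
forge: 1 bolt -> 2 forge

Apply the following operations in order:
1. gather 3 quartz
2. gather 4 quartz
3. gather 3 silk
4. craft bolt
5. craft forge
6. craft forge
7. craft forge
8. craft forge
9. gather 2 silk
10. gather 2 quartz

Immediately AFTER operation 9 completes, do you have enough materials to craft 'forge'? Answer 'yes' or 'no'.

Answer: no

Derivation:
After 1 (gather 3 quartz): quartz=3
After 2 (gather 4 quartz): quartz=7
After 3 (gather 3 silk): quartz=7 silk=3
After 4 (craft bolt): bolt=4 quartz=3
After 5 (craft forge): bolt=3 forge=2 quartz=3
After 6 (craft forge): bolt=2 forge=4 quartz=3
After 7 (craft forge): bolt=1 forge=6 quartz=3
After 8 (craft forge): forge=8 quartz=3
After 9 (gather 2 silk): forge=8 quartz=3 silk=2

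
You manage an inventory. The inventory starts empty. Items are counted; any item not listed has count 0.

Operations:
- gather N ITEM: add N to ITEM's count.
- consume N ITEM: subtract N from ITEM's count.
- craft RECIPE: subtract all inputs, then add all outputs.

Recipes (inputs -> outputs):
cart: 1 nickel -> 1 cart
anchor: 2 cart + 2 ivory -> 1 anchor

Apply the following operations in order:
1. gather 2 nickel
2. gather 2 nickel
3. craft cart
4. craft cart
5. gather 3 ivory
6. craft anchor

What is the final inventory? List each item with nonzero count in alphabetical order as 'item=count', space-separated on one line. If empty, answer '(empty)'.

Answer: anchor=1 ivory=1 nickel=2

Derivation:
After 1 (gather 2 nickel): nickel=2
After 2 (gather 2 nickel): nickel=4
After 3 (craft cart): cart=1 nickel=3
After 4 (craft cart): cart=2 nickel=2
After 5 (gather 3 ivory): cart=2 ivory=3 nickel=2
After 6 (craft anchor): anchor=1 ivory=1 nickel=2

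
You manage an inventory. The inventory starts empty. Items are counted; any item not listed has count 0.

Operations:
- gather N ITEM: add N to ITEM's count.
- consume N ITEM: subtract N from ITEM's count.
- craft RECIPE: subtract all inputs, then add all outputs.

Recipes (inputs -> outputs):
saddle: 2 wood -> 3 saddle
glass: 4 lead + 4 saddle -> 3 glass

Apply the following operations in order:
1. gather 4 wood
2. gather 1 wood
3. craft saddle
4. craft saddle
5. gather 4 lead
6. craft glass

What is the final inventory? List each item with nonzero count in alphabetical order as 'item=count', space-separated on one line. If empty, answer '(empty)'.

Answer: glass=3 saddle=2 wood=1

Derivation:
After 1 (gather 4 wood): wood=4
After 2 (gather 1 wood): wood=5
After 3 (craft saddle): saddle=3 wood=3
After 4 (craft saddle): saddle=6 wood=1
After 5 (gather 4 lead): lead=4 saddle=6 wood=1
After 6 (craft glass): glass=3 saddle=2 wood=1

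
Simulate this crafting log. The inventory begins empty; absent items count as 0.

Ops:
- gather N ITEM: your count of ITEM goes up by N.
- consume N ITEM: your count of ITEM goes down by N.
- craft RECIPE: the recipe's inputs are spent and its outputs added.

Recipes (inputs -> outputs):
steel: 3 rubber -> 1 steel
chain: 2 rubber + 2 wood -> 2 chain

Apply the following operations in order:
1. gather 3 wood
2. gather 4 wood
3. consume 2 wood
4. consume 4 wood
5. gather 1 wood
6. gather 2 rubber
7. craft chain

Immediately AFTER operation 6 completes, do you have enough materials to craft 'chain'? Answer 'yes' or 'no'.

Answer: yes

Derivation:
After 1 (gather 3 wood): wood=3
After 2 (gather 4 wood): wood=7
After 3 (consume 2 wood): wood=5
After 4 (consume 4 wood): wood=1
After 5 (gather 1 wood): wood=2
After 6 (gather 2 rubber): rubber=2 wood=2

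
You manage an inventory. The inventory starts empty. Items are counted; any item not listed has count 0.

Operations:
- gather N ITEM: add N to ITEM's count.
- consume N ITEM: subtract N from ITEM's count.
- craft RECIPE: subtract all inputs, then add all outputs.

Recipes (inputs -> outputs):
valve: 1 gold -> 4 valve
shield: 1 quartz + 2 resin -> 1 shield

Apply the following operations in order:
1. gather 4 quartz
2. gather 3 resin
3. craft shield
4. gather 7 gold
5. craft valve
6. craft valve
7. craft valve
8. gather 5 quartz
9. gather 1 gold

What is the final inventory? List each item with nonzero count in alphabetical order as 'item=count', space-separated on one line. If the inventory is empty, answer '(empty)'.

After 1 (gather 4 quartz): quartz=4
After 2 (gather 3 resin): quartz=4 resin=3
After 3 (craft shield): quartz=3 resin=1 shield=1
After 4 (gather 7 gold): gold=7 quartz=3 resin=1 shield=1
After 5 (craft valve): gold=6 quartz=3 resin=1 shield=1 valve=4
After 6 (craft valve): gold=5 quartz=3 resin=1 shield=1 valve=8
After 7 (craft valve): gold=4 quartz=3 resin=1 shield=1 valve=12
After 8 (gather 5 quartz): gold=4 quartz=8 resin=1 shield=1 valve=12
After 9 (gather 1 gold): gold=5 quartz=8 resin=1 shield=1 valve=12

Answer: gold=5 quartz=8 resin=1 shield=1 valve=12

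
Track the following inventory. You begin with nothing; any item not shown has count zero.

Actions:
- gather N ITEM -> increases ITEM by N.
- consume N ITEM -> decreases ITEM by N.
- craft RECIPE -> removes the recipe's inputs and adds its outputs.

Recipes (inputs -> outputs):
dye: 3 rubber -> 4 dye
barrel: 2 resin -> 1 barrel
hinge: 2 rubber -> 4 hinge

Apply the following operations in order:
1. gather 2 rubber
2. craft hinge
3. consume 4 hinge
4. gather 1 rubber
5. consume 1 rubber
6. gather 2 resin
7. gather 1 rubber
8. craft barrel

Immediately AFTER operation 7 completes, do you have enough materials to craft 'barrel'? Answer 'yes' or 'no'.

Answer: yes

Derivation:
After 1 (gather 2 rubber): rubber=2
After 2 (craft hinge): hinge=4
After 3 (consume 4 hinge): (empty)
After 4 (gather 1 rubber): rubber=1
After 5 (consume 1 rubber): (empty)
After 6 (gather 2 resin): resin=2
After 7 (gather 1 rubber): resin=2 rubber=1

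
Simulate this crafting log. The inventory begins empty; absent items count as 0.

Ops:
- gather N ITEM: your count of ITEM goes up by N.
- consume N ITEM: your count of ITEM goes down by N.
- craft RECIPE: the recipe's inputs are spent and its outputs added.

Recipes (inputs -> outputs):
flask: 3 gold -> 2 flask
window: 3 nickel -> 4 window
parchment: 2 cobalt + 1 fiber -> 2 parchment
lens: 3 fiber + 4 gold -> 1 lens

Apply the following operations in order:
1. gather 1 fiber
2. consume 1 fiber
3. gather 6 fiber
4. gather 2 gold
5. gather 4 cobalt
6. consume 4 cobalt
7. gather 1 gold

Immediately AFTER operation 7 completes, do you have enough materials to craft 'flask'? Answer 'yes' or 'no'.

Answer: yes

Derivation:
After 1 (gather 1 fiber): fiber=1
After 2 (consume 1 fiber): (empty)
After 3 (gather 6 fiber): fiber=6
After 4 (gather 2 gold): fiber=6 gold=2
After 5 (gather 4 cobalt): cobalt=4 fiber=6 gold=2
After 6 (consume 4 cobalt): fiber=6 gold=2
After 7 (gather 1 gold): fiber=6 gold=3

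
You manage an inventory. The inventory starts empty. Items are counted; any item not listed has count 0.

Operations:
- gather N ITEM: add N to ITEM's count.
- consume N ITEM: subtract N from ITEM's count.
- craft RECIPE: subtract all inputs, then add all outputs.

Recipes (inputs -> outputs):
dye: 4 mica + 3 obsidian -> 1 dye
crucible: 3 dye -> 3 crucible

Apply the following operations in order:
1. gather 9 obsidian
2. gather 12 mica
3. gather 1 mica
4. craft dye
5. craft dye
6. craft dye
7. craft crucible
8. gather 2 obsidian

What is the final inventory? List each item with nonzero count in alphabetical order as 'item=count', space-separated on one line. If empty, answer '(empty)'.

After 1 (gather 9 obsidian): obsidian=9
After 2 (gather 12 mica): mica=12 obsidian=9
After 3 (gather 1 mica): mica=13 obsidian=9
After 4 (craft dye): dye=1 mica=9 obsidian=6
After 5 (craft dye): dye=2 mica=5 obsidian=3
After 6 (craft dye): dye=3 mica=1
After 7 (craft crucible): crucible=3 mica=1
After 8 (gather 2 obsidian): crucible=3 mica=1 obsidian=2

Answer: crucible=3 mica=1 obsidian=2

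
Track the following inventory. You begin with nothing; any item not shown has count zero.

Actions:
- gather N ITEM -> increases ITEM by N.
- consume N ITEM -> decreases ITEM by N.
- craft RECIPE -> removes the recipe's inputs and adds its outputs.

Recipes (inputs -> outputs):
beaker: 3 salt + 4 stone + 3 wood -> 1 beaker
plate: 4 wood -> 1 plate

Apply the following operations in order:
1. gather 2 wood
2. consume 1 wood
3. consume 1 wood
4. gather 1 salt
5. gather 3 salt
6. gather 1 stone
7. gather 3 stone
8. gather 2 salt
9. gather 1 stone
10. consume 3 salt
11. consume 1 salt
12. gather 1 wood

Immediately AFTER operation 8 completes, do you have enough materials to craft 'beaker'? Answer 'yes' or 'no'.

After 1 (gather 2 wood): wood=2
After 2 (consume 1 wood): wood=1
After 3 (consume 1 wood): (empty)
After 4 (gather 1 salt): salt=1
After 5 (gather 3 salt): salt=4
After 6 (gather 1 stone): salt=4 stone=1
After 7 (gather 3 stone): salt=4 stone=4
After 8 (gather 2 salt): salt=6 stone=4

Answer: no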